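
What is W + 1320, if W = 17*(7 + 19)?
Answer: 1762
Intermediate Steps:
W = 442 (W = 17*26 = 442)
W + 1320 = 442 + 1320 = 1762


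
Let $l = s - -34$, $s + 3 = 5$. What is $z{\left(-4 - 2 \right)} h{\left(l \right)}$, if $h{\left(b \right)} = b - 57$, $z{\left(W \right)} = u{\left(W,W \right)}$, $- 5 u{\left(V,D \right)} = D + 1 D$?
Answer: $- \frac{252}{5} \approx -50.4$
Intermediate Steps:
$s = 2$ ($s = -3 + 5 = 2$)
$u{\left(V,D \right)} = - \frac{2 D}{5}$ ($u{\left(V,D \right)} = - \frac{D + 1 D}{5} = - \frac{D + D}{5} = - \frac{2 D}{5}$)
$z{\left(W \right)} = - \frac{2 W}{5}$
$l = 36$ ($l = 2 - -34 = 2 + 34 = 36$)
$h{\left(b \right)} = -57 + b$ ($h{\left(b \right)} = b - 57 = -57 + b$)
$z{\left(-4 - 2 \right)} h{\left(l \right)} = - \frac{2 \left(-4 - 2\right)}{5} \left(-57 + 36\right) = - \frac{2 \left(-4 - 2\right)}{5} \left(-21\right) = \left(- \frac{2}{5}\right) \left(-6\right) \left(-21\right) = \frac{12}{5} \left(-21\right) = - \frac{252}{5}$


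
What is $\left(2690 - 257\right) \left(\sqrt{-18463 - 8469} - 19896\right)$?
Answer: $-48406968 + 4866 i \sqrt{6733} \approx -4.8407 \cdot 10^{7} + 3.9928 \cdot 10^{5} i$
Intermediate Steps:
$\left(2690 - 257\right) \left(\sqrt{-18463 - 8469} - 19896\right) = \left(2690 + \left(-4590 + 4333\right)\right) \left(\sqrt{-26932} - 19896\right) = \left(2690 - 257\right) \left(2 i \sqrt{6733} - 19896\right) = 2433 \left(-19896 + 2 i \sqrt{6733}\right) = -48406968 + 4866 i \sqrt{6733}$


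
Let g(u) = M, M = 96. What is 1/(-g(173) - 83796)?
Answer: -1/83892 ≈ -1.1920e-5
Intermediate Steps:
g(u) = 96
1/(-g(173) - 83796) = 1/(-1*96 - 83796) = 1/(-96 - 83796) = 1/(-83892) = -1/83892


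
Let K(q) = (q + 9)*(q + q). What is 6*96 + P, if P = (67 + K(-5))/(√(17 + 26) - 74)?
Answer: 1042470/1811 - 9*√43/1811 ≈ 575.60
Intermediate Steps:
K(q) = 2*q*(9 + q) (K(q) = (9 + q)*(2*q) = 2*q*(9 + q))
P = 27/(-74 + √43) (P = (67 + 2*(-5)*(9 - 5))/(√(17 + 26) - 74) = (67 + 2*(-5)*4)/(√43 - 74) = (67 - 40)/(-74 + √43) = 27/(-74 + √43) ≈ -0.40034)
6*96 + P = 6*96 + (-666/1811 - 9*√43/1811) = 576 + (-666/1811 - 9*√43/1811) = 1042470/1811 - 9*√43/1811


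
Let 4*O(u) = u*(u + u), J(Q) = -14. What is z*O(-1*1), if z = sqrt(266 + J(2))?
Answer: 3*sqrt(7) ≈ 7.9373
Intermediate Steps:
z = 6*sqrt(7) (z = sqrt(266 - 14) = sqrt(252) = 6*sqrt(7) ≈ 15.875)
O(u) = u**2/2 (O(u) = (u*(u + u))/4 = (u*(2*u))/4 = (2*u**2)/4 = u**2/2)
z*O(-1*1) = (6*sqrt(7))*((-1*1)**2/2) = (6*sqrt(7))*((1/2)*(-1)**2) = (6*sqrt(7))*((1/2)*1) = (6*sqrt(7))*(1/2) = 3*sqrt(7)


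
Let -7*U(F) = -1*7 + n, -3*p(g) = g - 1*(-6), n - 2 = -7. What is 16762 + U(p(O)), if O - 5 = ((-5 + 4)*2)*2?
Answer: 117346/7 ≈ 16764.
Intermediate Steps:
n = -5 (n = 2 - 7 = -5)
O = 1 (O = 5 + ((-5 + 4)*2)*2 = 5 - 1*2*2 = 5 - 2*2 = 5 - 4 = 1)
p(g) = -2 - g/3 (p(g) = -(g - 1*(-6))/3 = -(g + 6)/3 = -(6 + g)/3 = -2 - g/3)
U(F) = 12/7 (U(F) = -(-1*7 - 5)/7 = -(-7 - 5)/7 = -1/7*(-12) = 12/7)
16762 + U(p(O)) = 16762 + 12/7 = 117346/7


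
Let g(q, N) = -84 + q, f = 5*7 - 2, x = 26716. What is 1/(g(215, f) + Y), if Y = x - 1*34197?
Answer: -1/7350 ≈ -0.00013605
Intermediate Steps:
Y = -7481 (Y = 26716 - 1*34197 = 26716 - 34197 = -7481)
f = 33 (f = 35 - 2 = 33)
1/(g(215, f) + Y) = 1/((-84 + 215) - 7481) = 1/(131 - 7481) = 1/(-7350) = -1/7350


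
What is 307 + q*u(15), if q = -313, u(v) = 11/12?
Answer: 241/12 ≈ 20.083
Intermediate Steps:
u(v) = 11/12 (u(v) = 11*(1/12) = 11/12)
307 + q*u(15) = 307 - 313*11/12 = 307 - 3443/12 = 241/12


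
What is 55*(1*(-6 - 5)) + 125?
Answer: -480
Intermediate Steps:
55*(1*(-6 - 5)) + 125 = 55*(1*(-11)) + 125 = 55*(-11) + 125 = -605 + 125 = -480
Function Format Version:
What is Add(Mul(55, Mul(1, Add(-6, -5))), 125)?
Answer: -480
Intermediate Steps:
Add(Mul(55, Mul(1, Add(-6, -5))), 125) = Add(Mul(55, Mul(1, -11)), 125) = Add(Mul(55, -11), 125) = Add(-605, 125) = -480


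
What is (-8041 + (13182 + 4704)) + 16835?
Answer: 26680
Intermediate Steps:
(-8041 + (13182 + 4704)) + 16835 = (-8041 + 17886) + 16835 = 9845 + 16835 = 26680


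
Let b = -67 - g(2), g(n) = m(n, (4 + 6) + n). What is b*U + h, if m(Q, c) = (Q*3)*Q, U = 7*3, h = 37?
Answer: -1622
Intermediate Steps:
U = 21
m(Q, c) = 3*Q² (m(Q, c) = (3*Q)*Q = 3*Q²)
g(n) = 3*n²
b = -79 (b = -67 - 3*2² = -67 - 3*4 = -67 - 1*12 = -67 - 12 = -79)
b*U + h = -79*21 + 37 = -1659 + 37 = -1622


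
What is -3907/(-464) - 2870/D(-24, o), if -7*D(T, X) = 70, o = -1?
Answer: 137075/464 ≈ 295.42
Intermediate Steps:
D(T, X) = -10 (D(T, X) = -1/7*70 = -10)
-3907/(-464) - 2870/D(-24, o) = -3907/(-464) - 2870/(-10) = -3907*(-1/464) - 2870*(-1/10) = 3907/464 + 287 = 137075/464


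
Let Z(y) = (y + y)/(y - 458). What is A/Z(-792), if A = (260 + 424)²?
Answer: 4061250/11 ≈ 3.6920e+5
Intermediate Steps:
A = 467856 (A = 684² = 467856)
Z(y) = 2*y/(-458 + y) (Z(y) = (2*y)/(-458 + y) = 2*y/(-458 + y))
A/Z(-792) = 467856/((2*(-792)/(-458 - 792))) = 467856/((2*(-792)/(-1250))) = 467856/((2*(-792)*(-1/1250))) = 467856/(792/625) = 467856*(625/792) = 4061250/11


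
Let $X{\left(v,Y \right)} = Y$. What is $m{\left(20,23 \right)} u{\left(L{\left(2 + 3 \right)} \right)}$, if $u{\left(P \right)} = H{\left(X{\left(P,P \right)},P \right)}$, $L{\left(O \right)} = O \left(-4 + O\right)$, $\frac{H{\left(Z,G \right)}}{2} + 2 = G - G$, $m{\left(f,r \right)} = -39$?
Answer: $156$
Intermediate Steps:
$H{\left(Z,G \right)} = -4$ ($H{\left(Z,G \right)} = -4 + 2 \left(G - G\right) = -4 + 2 \cdot 0 = -4 + 0 = -4$)
$u{\left(P \right)} = -4$
$m{\left(20,23 \right)} u{\left(L{\left(2 + 3 \right)} \right)} = \left(-39\right) \left(-4\right) = 156$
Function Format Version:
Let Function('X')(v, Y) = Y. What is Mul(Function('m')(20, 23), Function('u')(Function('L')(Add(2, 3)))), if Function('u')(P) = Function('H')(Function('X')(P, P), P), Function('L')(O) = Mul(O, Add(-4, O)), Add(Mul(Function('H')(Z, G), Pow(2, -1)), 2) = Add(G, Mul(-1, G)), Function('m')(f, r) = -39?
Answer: 156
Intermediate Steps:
Function('H')(Z, G) = -4 (Function('H')(Z, G) = Add(-4, Mul(2, Add(G, Mul(-1, G)))) = Add(-4, Mul(2, 0)) = Add(-4, 0) = -4)
Function('u')(P) = -4
Mul(Function('m')(20, 23), Function('u')(Function('L')(Add(2, 3)))) = Mul(-39, -4) = 156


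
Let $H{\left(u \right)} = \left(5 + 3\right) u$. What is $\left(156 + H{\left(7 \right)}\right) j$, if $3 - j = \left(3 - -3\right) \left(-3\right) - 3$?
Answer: $5088$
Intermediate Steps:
$H{\left(u \right)} = 8 u$
$j = 24$ ($j = 3 - \left(\left(3 - -3\right) \left(-3\right) - 3\right) = 3 - \left(\left(3 + 3\right) \left(-3\right) - 3\right) = 3 - \left(6 \left(-3\right) - 3\right) = 3 - \left(-18 - 3\right) = 3 - -21 = 3 + 21 = 24$)
$\left(156 + H{\left(7 \right)}\right) j = \left(156 + 8 \cdot 7\right) 24 = \left(156 + 56\right) 24 = 212 \cdot 24 = 5088$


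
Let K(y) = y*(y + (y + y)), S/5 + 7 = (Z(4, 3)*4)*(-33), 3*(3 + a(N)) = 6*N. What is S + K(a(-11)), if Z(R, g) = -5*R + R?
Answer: 12400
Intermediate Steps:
Z(R, g) = -4*R
a(N) = -3 + 2*N (a(N) = -3 + (6*N)/3 = -3 + 2*N)
S = 10525 (S = -35 + 5*((-4*4*4)*(-33)) = -35 + 5*(-16*4*(-33)) = -35 + 5*(-64*(-33)) = -35 + 5*2112 = -35 + 10560 = 10525)
K(y) = 3*y**2 (K(y) = y*(y + 2*y) = y*(3*y) = 3*y**2)
S + K(a(-11)) = 10525 + 3*(-3 + 2*(-11))**2 = 10525 + 3*(-3 - 22)**2 = 10525 + 3*(-25)**2 = 10525 + 3*625 = 10525 + 1875 = 12400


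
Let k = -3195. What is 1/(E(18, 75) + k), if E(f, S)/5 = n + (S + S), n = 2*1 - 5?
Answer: -1/2460 ≈ -0.00040650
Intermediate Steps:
n = -3 (n = 2 - 5 = -3)
E(f, S) = -15 + 10*S (E(f, S) = 5*(-3 + (S + S)) = 5*(-3 + 2*S) = -15 + 10*S)
1/(E(18, 75) + k) = 1/((-15 + 10*75) - 3195) = 1/((-15 + 750) - 3195) = 1/(735 - 3195) = 1/(-2460) = -1/2460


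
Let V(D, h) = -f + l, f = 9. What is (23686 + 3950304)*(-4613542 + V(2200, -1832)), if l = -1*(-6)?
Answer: -18334181694550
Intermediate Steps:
l = 6
V(D, h) = -3 (V(D, h) = -1*9 + 6 = -9 + 6 = -3)
(23686 + 3950304)*(-4613542 + V(2200, -1832)) = (23686 + 3950304)*(-4613542 - 3) = 3973990*(-4613545) = -18334181694550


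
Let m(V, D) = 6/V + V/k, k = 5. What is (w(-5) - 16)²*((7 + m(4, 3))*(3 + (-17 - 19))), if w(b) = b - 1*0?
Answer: -1353429/10 ≈ -1.3534e+5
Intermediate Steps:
w(b) = b (w(b) = b + 0 = b)
m(V, D) = 6/V + V/5
(w(-5) - 16)²*((7 + m(4, 3))*(3 + (-17 - 19))) = (-5 - 16)²*((7 + (6/4 + (⅕)*4))*(3 + (-17 - 19))) = (-21)²*((7 + (6*(¼) + ⅘))*(3 - 36)) = 441*((7 + (3/2 + ⅘))*(-33)) = 441*((7 + 23/10)*(-33)) = 441*((93/10)*(-33)) = 441*(-3069/10) = -1353429/10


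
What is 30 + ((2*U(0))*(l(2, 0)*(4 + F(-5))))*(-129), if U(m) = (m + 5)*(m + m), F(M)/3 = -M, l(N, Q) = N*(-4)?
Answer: 30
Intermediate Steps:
l(N, Q) = -4*N
F(M) = -3*M (F(M) = 3*(-M) = -3*M)
U(m) = 2*m*(5 + m) (U(m) = (5 + m)*(2*m) = 2*m*(5 + m))
30 + ((2*U(0))*(l(2, 0)*(4 + F(-5))))*(-129) = 30 + ((2*(2*0*(5 + 0)))*((-4*2)*(4 - 3*(-5))))*(-129) = 30 + ((2*(2*0*5))*(-8*(4 + 15)))*(-129) = 30 + ((2*0)*(-8*19))*(-129) = 30 + (0*(-152))*(-129) = 30 + 0*(-129) = 30 + 0 = 30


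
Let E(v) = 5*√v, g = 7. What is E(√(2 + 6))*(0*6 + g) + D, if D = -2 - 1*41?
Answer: -43 + 35*2^(¾) ≈ 15.863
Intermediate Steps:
D = -43 (D = -2 - 41 = -43)
E(√(2 + 6))*(0*6 + g) + D = (5*√(√(2 + 6)))*(0*6 + 7) - 43 = (5*√(√8))*(0 + 7) - 43 = (5*√(2*√2))*7 - 43 = (5*2^(¾))*7 - 43 = 35*2^(¾) - 43 = -43 + 35*2^(¾)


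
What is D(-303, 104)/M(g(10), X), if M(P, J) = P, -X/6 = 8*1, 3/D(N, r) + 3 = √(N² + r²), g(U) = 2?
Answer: 9/205232 + 15*√4105/205232 ≈ 0.0047266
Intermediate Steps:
D(N, r) = 3/(-3 + √(N² + r²))
X = -48 ≈ -48.000
D(-303, 104)/M(g(10), X) = (3/(-3 + √((-303)² + 104²)))/2 = (3/(-3 + √(91809 + 10816)))*(½) = (3/(-3 + √102625))*(½) = (3/(-3 + 5*√4105))*(½) = 3/(2*(-3 + 5*√4105))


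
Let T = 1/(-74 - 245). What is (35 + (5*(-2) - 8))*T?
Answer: -17/319 ≈ -0.053292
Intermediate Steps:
T = -1/319 (T = 1/(-319) = -1/319 ≈ -0.0031348)
(35 + (5*(-2) - 8))*T = (35 + (5*(-2) - 8))*(-1/319) = (35 + (-10 - 8))*(-1/319) = (35 - 18)*(-1/319) = 17*(-1/319) = -17/319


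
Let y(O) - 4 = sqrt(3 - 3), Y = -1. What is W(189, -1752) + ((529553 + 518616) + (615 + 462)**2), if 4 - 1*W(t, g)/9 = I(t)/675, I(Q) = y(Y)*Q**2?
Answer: 55155722/25 ≈ 2.2062e+6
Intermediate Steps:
y(O) = 4 (y(O) = 4 + sqrt(3 - 3) = 4 + sqrt(0) = 4 + 0 = 4)
I(Q) = 4*Q**2
W(t, g) = 36 - 4*t**2/75 (W(t, g) = 36 - 9*4*t**2/675 = 36 - 4*t**2/75)
W(189, -1752) + ((529553 + 518616) + (615 + 462)**2) = (36 - 4/75*189**2) + ((529553 + 518616) + (615 + 462)**2) = (36 - 4/75*35721) + (1048169 + 1077**2) = (36 - 47628/25) + (1048169 + 1159929) = -46728/25 + 2208098 = 55155722/25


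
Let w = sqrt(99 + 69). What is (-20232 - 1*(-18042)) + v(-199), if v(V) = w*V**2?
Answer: -2190 + 79202*sqrt(42) ≈ 5.1110e+5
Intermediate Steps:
w = 2*sqrt(42) (w = sqrt(168) = 2*sqrt(42) ≈ 12.961)
v(V) = 2*sqrt(42)*V**2 (v(V) = (2*sqrt(42))*V**2 = 2*sqrt(42)*V**2)
(-20232 - 1*(-18042)) + v(-199) = (-20232 - 1*(-18042)) + 2*sqrt(42)*(-199)**2 = (-20232 + 18042) + 2*sqrt(42)*39601 = -2190 + 79202*sqrt(42)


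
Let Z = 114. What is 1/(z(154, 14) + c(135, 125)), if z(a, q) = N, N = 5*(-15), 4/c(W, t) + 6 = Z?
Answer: -27/2024 ≈ -0.013340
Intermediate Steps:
c(W, t) = 1/27 (c(W, t) = 4/(-6 + 114) = 4/108 = 4*(1/108) = 1/27)
N = -75
z(a, q) = -75
1/(z(154, 14) + c(135, 125)) = 1/(-75 + 1/27) = 1/(-2024/27) = -27/2024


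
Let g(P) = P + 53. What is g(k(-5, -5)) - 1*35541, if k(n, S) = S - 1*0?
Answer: -35493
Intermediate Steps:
k(n, S) = S (k(n, S) = S + 0 = S)
g(P) = 53 + P
g(k(-5, -5)) - 1*35541 = (53 - 5) - 1*35541 = 48 - 35541 = -35493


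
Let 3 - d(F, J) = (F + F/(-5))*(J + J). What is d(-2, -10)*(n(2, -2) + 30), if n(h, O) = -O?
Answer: -928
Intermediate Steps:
d(F, J) = 3 - 8*F*J/5 (d(F, J) = 3 - (F + F/(-5))*(J + J) = 3 - (F + F*(-1/5))*2*J = 3 - (F - F/5)*2*J = 3 - 4*F/5*2*J = 3 - 8*F*J/5)
d(-2, -10)*(n(2, -2) + 30) = (3 - 8/5*(-2)*(-10))*(-1*(-2) + 30) = (3 - 32)*(2 + 30) = -29*32 = -928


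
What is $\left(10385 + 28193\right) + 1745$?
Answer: $40323$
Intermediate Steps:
$\left(10385 + 28193\right) + 1745 = 38578 + 1745 = 40323$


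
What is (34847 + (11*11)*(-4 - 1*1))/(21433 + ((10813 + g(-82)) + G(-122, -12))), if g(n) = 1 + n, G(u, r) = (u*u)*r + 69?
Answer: -17121/73187 ≈ -0.23393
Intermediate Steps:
G(u, r) = 69 + r*u² (G(u, r) = u²*r + 69 = r*u² + 69 = 69 + r*u²)
(34847 + (11*11)*(-4 - 1*1))/(21433 + ((10813 + g(-82)) + G(-122, -12))) = (34847 + (11*11)*(-4 - 1*1))/(21433 + ((10813 + (1 - 82)) + (69 - 12*(-122)²))) = (34847 + 121*(-4 - 1))/(21433 + ((10813 - 81) + (69 - 12*14884))) = (34847 + 121*(-5))/(21433 + (10732 + (69 - 178608))) = (34847 - 605)/(21433 + (10732 - 178539)) = 34242/(21433 - 167807) = 34242/(-146374) = 34242*(-1/146374) = -17121/73187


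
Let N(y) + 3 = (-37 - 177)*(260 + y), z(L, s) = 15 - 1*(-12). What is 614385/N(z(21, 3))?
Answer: -614385/61421 ≈ -10.003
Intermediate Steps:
z(L, s) = 27 (z(L, s) = 15 + 12 = 27)
N(y) = -55643 - 214*y (N(y) = -3 + (-37 - 177)*(260 + y) = -3 - 214*(260 + y) = -3 + (-55640 - 214*y) = -55643 - 214*y)
614385/N(z(21, 3)) = 614385/(-55643 - 214*27) = 614385/(-55643 - 5778) = 614385/(-61421) = 614385*(-1/61421) = -614385/61421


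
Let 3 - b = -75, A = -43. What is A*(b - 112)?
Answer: 1462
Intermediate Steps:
b = 78 (b = 3 - 1*(-75) = 3 + 75 = 78)
A*(b - 112) = -43*(78 - 112) = -43*(-34) = 1462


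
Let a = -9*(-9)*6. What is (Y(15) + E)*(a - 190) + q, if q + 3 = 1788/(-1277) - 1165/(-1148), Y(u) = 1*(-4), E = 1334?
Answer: 577128342373/1465996 ≈ 3.9368e+5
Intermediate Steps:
Y(u) = -4
a = 486 (a = 81*6 = 486)
q = -4962907/1465996 (q = -3 + (1788/(-1277) - 1165/(-1148)) = -3 + (1788*(-1/1277) - 1165*(-1/1148)) = -3 + (-1788/1277 + 1165/1148) = -3 - 564919/1465996 = -4962907/1465996 ≈ -3.3853)
(Y(15) + E)*(a - 190) + q = (-4 + 1334)*(486 - 190) - 4962907/1465996 = 1330*296 - 4962907/1465996 = 393680 - 4962907/1465996 = 577128342373/1465996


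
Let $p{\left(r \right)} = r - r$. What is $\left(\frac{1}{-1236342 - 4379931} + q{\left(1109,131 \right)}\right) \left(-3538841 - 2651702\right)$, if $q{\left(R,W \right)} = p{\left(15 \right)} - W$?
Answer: $\frac{4554579121507852}{5616273} \approx 8.1096 \cdot 10^{8}$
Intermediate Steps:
$p{\left(r \right)} = 0$
$q{\left(R,W \right)} = - W$ ($q{\left(R,W \right)} = 0 - W = - W$)
$\left(\frac{1}{-1236342 - 4379931} + q{\left(1109,131 \right)}\right) \left(-3538841 - 2651702\right) = \left(\frac{1}{-1236342 - 4379931} - 131\right) \left(-3538841 - 2651702\right) = \left(\frac{1}{-5616273} - 131\right) \left(-6190543\right) = \left(- \frac{1}{5616273} - 131\right) \left(-6190543\right) = \left(- \frac{735731764}{5616273}\right) \left(-6190543\right) = \frac{4554579121507852}{5616273}$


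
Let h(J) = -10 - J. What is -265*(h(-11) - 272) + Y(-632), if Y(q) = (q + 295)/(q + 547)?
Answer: 6104612/85 ≈ 71819.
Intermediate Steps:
Y(q) = (295 + q)/(547 + q)
-265*(h(-11) - 272) + Y(-632) = -265*((-10 - 1*(-11)) - 272) + (295 - 632)/(547 - 632) = -265*((-10 + 11) - 272) - 337/(-85) = -265*(1 - 272) - 1/85*(-337) = -265*(-271) + 337/85 = 71815 + 337/85 = 6104612/85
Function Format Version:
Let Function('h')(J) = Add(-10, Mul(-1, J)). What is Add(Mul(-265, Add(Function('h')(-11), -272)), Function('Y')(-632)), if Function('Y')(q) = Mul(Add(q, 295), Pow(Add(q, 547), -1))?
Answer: Rational(6104612, 85) ≈ 71819.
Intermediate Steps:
Function('Y')(q) = Mul(Pow(Add(547, q), -1), Add(295, q)) (Function('Y')(q) = Mul(Add(295, q), Pow(Add(547, q), -1)) = Mul(Pow(Add(547, q), -1), Add(295, q)))
Add(Mul(-265, Add(Function('h')(-11), -272)), Function('Y')(-632)) = Add(Mul(-265, Add(Add(-10, Mul(-1, -11)), -272)), Mul(Pow(Add(547, -632), -1), Add(295, -632))) = Add(Mul(-265, Add(Add(-10, 11), -272)), Mul(Pow(-85, -1), -337)) = Add(Mul(-265, Add(1, -272)), Mul(Rational(-1, 85), -337)) = Add(Mul(-265, -271), Rational(337, 85)) = Add(71815, Rational(337, 85)) = Rational(6104612, 85)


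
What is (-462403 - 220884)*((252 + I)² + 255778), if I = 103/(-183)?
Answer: -7299517857703357/33489 ≈ -2.1797e+11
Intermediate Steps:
I = -103/183 (I = 103*(-1/183) = -103/183 ≈ -0.56284)
(-462403 - 220884)*((252 + I)² + 255778) = (-462403 - 220884)*((252 - 103/183)² + 255778) = -683287*((46013/183)² + 255778) = -683287*(2117196169/33489 + 255778) = -683287*10682945611/33489 = -7299517857703357/33489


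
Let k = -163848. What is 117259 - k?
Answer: 281107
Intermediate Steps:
117259 - k = 117259 - 1*(-163848) = 117259 + 163848 = 281107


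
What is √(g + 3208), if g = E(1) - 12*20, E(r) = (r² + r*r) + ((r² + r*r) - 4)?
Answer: 2*√742 ≈ 54.479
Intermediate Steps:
E(r) = -4 + 4*r² (E(r) = (r² + r²) + ((r² + r²) - 4) = 2*r² + (2*r² - 4) = 2*r² + (-4 + 2*r²) = -4 + 4*r²)
g = -240 (g = (-4 + 4*1²) - 12*20 = (-4 + 4*1) - 240 = (-4 + 4) - 240 = 0 - 240 = -240)
√(g + 3208) = √(-240 + 3208) = √2968 = 2*√742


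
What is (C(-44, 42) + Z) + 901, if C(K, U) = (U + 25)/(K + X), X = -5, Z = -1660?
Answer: -37258/49 ≈ -760.37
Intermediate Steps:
C(K, U) = (25 + U)/(-5 + K) (C(K, U) = (U + 25)/(K - 5) = (25 + U)/(-5 + K))
(C(-44, 42) + Z) + 901 = ((25 + 42)/(-5 - 44) - 1660) + 901 = (67/(-49) - 1660) + 901 = (-1/49*67 - 1660) + 901 = (-67/49 - 1660) + 901 = -81407/49 + 901 = -37258/49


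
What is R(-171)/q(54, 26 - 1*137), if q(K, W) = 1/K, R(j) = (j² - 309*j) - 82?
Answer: 4427892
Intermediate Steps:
R(j) = -82 + j² - 309*j
R(-171)/q(54, 26 - 1*137) = (-82 + (-171)² - 309*(-171))/(1/54) = (-82 + 29241 + 52839)/(1/54) = 81998*54 = 4427892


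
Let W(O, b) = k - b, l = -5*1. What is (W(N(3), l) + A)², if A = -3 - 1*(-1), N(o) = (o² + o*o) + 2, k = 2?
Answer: 25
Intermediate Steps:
N(o) = 2 + 2*o² (N(o) = (o² + o²) + 2 = 2*o² + 2 = 2 + 2*o²)
l = -5
W(O, b) = 2 - b
A = -2 (A = -3 + 1 = -2)
(W(N(3), l) + A)² = ((2 - 1*(-5)) - 2)² = ((2 + 5) - 2)² = (7 - 2)² = 5² = 25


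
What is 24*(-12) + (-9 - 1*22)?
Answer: -319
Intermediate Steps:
24*(-12) + (-9 - 1*22) = -288 + (-9 - 22) = -288 - 31 = -319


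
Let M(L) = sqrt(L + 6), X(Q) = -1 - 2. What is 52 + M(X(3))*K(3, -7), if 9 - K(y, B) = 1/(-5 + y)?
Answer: 52 + 19*sqrt(3)/2 ≈ 68.454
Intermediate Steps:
K(y, B) = 9 - 1/(-5 + y)
X(Q) = -3
M(L) = sqrt(6 + L)
52 + M(X(3))*K(3, -7) = 52 + sqrt(6 - 3)*((-46 + 9*3)/(-5 + 3)) = 52 + sqrt(3)*((-46 + 27)/(-2)) = 52 + sqrt(3)*(-1/2*(-19)) = 52 + sqrt(3)*(19/2) = 52 + 19*sqrt(3)/2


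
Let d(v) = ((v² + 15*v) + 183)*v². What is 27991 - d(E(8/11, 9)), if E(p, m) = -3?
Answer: 26668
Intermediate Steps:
d(v) = v²*(183 + v² + 15*v) (d(v) = (183 + v² + 15*v)*v² = v²*(183 + v² + 15*v))
27991 - d(E(8/11, 9)) = 27991 - (-3)²*(183 + (-3)² + 15*(-3)) = 27991 - 9*(183 + 9 - 45) = 27991 - 9*147 = 27991 - 1*1323 = 27991 - 1323 = 26668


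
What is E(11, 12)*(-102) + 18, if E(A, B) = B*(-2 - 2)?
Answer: 4914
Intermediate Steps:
E(A, B) = -4*B (E(A, B) = B*(-4) = -4*B)
E(11, 12)*(-102) + 18 = -4*12*(-102) + 18 = -48*(-102) + 18 = 4896 + 18 = 4914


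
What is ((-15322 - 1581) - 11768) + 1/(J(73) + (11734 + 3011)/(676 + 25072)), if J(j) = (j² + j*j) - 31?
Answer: -7845496317463/273638741 ≈ -28671.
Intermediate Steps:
J(j) = -31 + 2*j² (J(j) = (j² + j²) - 31 = 2*j² - 31 = -31 + 2*j²)
((-15322 - 1581) - 11768) + 1/(J(73) + (11734 + 3011)/(676 + 25072)) = ((-15322 - 1581) - 11768) + 1/((-31 + 2*73²) + (11734 + 3011)/(676 + 25072)) = (-16903 - 11768) + 1/((-31 + 2*5329) + 14745/25748) = -28671 + 1/((-31 + 10658) + 14745*(1/25748)) = -28671 + 1/(10627 + 14745/25748) = -28671 + 1/(273638741/25748) = -28671 + 25748/273638741 = -7845496317463/273638741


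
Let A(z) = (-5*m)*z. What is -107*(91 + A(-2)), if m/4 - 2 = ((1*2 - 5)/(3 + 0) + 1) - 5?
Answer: 3103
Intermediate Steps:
m = -12 (m = 8 + 4*(((1*2 - 5)/(3 + 0) + 1) - 5) = 8 + 4*(((2 - 5)/3 + 1) - 5) = 8 + 4*((-3*⅓ + 1) - 5) = 8 + 4*((-1 + 1) - 5) = 8 + 4*(0 - 5) = 8 + 4*(-5) = 8 - 20 = -12)
A(z) = 60*z (A(z) = (-5*(-12))*z = 60*z)
-107*(91 + A(-2)) = -107*(91 + 60*(-2)) = -107*(91 - 120) = -107*(-29) = 3103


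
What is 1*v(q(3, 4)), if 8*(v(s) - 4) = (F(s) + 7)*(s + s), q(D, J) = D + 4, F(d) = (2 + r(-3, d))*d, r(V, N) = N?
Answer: 253/2 ≈ 126.50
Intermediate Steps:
F(d) = d*(2 + d) (F(d) = (2 + d)*d = d*(2 + d))
q(D, J) = 4 + D
v(s) = 4 + s*(7 + s*(2 + s))/4 (v(s) = 4 + ((s*(2 + s) + 7)*(s + s))/8 = 4 + ((7 + s*(2 + s))*(2*s))/8 = 4 + (2*s*(7 + s*(2 + s)))/8 = 4 + s*(7 + s*(2 + s))/4)
1*v(q(3, 4)) = 1*(4 + 7*(4 + 3)/4 + (4 + 3)²*(2 + (4 + 3))/4) = 1*(4 + (7/4)*7 + (¼)*7²*(2 + 7)) = 1*(4 + 49/4 + (¼)*49*9) = 1*(4 + 49/4 + 441/4) = 1*(253/2) = 253/2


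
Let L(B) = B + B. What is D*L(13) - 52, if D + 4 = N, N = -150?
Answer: -4056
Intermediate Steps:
D = -154 (D = -4 - 150 = -154)
L(B) = 2*B
D*L(13) - 52 = -308*13 - 52 = -154*26 - 52 = -4004 - 52 = -4056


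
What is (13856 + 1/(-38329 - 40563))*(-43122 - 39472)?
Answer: -45142888473647/39446 ≈ -1.1444e+9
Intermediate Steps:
(13856 + 1/(-38329 - 40563))*(-43122 - 39472) = (13856 + 1/(-78892))*(-82594) = (13856 - 1/78892)*(-82594) = (1093127551/78892)*(-82594) = -45142888473647/39446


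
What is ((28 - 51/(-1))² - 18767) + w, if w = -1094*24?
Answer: -38782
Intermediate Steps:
w = -26256
((28 - 51/(-1))² - 18767) + w = ((28 - 51/(-1))² - 18767) - 26256 = ((28 - 51*(-1))² - 18767) - 26256 = ((28 + 51)² - 18767) - 26256 = (79² - 18767) - 26256 = (6241 - 18767) - 26256 = -12526 - 26256 = -38782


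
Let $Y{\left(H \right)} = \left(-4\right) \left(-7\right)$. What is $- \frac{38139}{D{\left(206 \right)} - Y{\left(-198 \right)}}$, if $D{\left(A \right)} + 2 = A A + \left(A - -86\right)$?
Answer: $- \frac{38139}{42698} \approx -0.89323$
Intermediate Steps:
$D{\left(A \right)} = 84 + A + A^{2}$ ($D{\left(A \right)} = -2 + \left(A A + \left(A - -86\right)\right) = -2 + \left(A^{2} + \left(A + 86\right)\right) = -2 + \left(A^{2} + \left(86 + A\right)\right) = -2 + \left(86 + A + A^{2}\right) = 84 + A + A^{2}$)
$Y{\left(H \right)} = 28$
$- \frac{38139}{D{\left(206 \right)} - Y{\left(-198 \right)}} = - \frac{38139}{\left(84 + 206 + 206^{2}\right) - 28} = - \frac{38139}{\left(84 + 206 + 42436\right) - 28} = - \frac{38139}{42726 - 28} = - \frac{38139}{42698}$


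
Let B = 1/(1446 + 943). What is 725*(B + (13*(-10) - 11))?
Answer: -244214800/2389 ≈ -1.0222e+5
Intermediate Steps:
B = 1/2389 ≈ 0.00041859
725*(B + (13*(-10) - 11)) = 725*(1/2389 + (13*(-10) - 11)) = 725*(1/2389 + (-130 - 11)) = 725*(1/2389 - 141) = 725*(-336848/2389) = -244214800/2389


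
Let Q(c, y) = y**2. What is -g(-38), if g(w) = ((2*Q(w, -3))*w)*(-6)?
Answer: -4104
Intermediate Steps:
g(w) = -108*w (g(w) = ((2*(-3)**2)*w)*(-6) = ((2*9)*w)*(-6) = (18*w)*(-6) = -108*w)
-g(-38) = -(-108)*(-38) = -1*4104 = -4104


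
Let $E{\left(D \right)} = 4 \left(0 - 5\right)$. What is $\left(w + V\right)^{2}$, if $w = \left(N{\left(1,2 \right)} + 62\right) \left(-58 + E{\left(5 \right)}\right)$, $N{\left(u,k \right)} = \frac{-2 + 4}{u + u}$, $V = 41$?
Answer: $23746129$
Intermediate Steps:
$E{\left(D \right)} = -20$ ($E{\left(D \right)} = 4 \left(-5\right) = -20$)
$N{\left(u,k \right)} = \frac{1}{u}$ ($N{\left(u,k \right)} = \frac{2}{2 u} = 2 \frac{1}{2 u} = \frac{1}{u}$)
$w = -4914$ ($w = \left(1^{-1} + 62\right) \left(-58 - 20\right) = \left(1 + 62\right) \left(-78\right) = 63 \left(-78\right) = -4914$)
$\left(w + V\right)^{2} = \left(-4914 + 41\right)^{2} = \left(-4873\right)^{2} = 23746129$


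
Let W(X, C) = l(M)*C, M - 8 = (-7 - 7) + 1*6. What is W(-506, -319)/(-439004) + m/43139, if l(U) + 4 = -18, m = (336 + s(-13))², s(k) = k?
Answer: 22749049407/9469096778 ≈ 2.4025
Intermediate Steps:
M = 0 (M = 8 + ((-7 - 7) + 1*6) = 8 + (-14 + 6) = 8 - 8 = 0)
m = 104329 (m = (336 - 13)² = 323² = 104329)
l(U) = -22 (l(U) = -4 - 18 = -22)
W(X, C) = -22*C
W(-506, -319)/(-439004) + m/43139 = -22*(-319)/(-439004) + 104329/43139 = 7018*(-1/439004) + 104329*(1/43139) = -3509/219502 + 104329/43139 = 22749049407/9469096778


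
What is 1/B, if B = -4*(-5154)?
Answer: 1/20616 ≈ 4.8506e-5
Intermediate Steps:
B = 20616
1/B = 1/20616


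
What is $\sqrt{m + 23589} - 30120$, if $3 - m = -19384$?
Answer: $-30120 + 4 \sqrt{2686} \approx -29913.0$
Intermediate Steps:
$m = 19387$ ($m = 3 - -19384 = 3 + 19384 = 19387$)
$\sqrt{m + 23589} - 30120 = \sqrt{19387 + 23589} - 30120 = \sqrt{42976} - 30120 = 4 \sqrt{2686} - 30120 = -30120 + 4 \sqrt{2686}$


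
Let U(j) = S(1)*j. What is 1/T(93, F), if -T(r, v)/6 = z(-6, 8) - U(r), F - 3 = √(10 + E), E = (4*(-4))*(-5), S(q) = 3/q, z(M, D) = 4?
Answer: 1/1650 ≈ 0.00060606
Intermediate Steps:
E = 80 (E = -16*(-5) = 80)
U(j) = 3*j (U(j) = (3/1)*j = (3*1)*j = 3*j)
F = 3 + 3*√10 (F = 3 + √(10 + 80) = 3 + √90 = 3 + 3*√10 ≈ 12.487)
T(r, v) = -24 + 18*r (T(r, v) = -6*(4 - 3*r) = -24 + 18*r)
1/T(93, F) = 1/(-24 + 18*93) = 1/(-24 + 1674) = 1/1650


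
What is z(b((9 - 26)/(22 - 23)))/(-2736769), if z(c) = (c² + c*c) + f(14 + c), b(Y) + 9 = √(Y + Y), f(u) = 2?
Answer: -232/2736769 + 36*√34/2736769 ≈ -8.0700e-6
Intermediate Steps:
b(Y) = -9 + √2*√Y (b(Y) = -9 + √(Y + Y) = -9 + √(2*Y) = -9 + √2*√Y)
z(c) = 2 + 2*c² (z(c) = (c² + c*c) + 2 = (c² + c²) + 2 = 2*c² + 2 = 2 + 2*c²)
z(b((9 - 26)/(22 - 23)))/(-2736769) = (2 + 2*(-9 + √2*√((9 - 26)/(22 - 23)))²)/(-2736769) = (2 + 2*(-9 + √2*√(-17/(-1)))²)*(-1/2736769) = (2 + 2*(-9 + √2*√(-17*(-1)))²)*(-1/2736769) = (2 + 2*(-9 + √2*√17)²)*(-1/2736769) = (2 + 2*(-9 + √34)²)*(-1/2736769) = -2/2736769 - 2*(-9 + √34)²/2736769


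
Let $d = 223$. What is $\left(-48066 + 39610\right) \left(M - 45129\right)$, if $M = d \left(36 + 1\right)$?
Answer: $311840368$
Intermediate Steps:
$M = 8251$ ($M = 223 \left(36 + 1\right) = 223 \cdot 37 = 8251$)
$\left(-48066 + 39610\right) \left(M - 45129\right) = \left(-48066 + 39610\right) \left(8251 - 45129\right) = \left(-8456\right) \left(-36878\right) = 311840368$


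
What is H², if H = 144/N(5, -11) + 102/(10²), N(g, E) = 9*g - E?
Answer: 1580049/122500 ≈ 12.898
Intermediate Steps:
N(g, E) = -E + 9*g
H = 1257/350 (H = 144/(-1*(-11) + 9*5) + 102/(10²) = 144/(11 + 45) + 102/100 = 144/56 + 102*(1/100) = 144*(1/56) + 51/50 = 18/7 + 51/50 = 1257/350 ≈ 3.5914)
H² = (1257/350)² = 1580049/122500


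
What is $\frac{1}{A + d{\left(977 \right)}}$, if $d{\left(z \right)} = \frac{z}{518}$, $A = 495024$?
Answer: $\frac{518}{256423409} \approx 2.0201 \cdot 10^{-6}$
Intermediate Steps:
$d{\left(z \right)} = \frac{z}{518}$ ($d{\left(z \right)} = z \frac{1}{518} = \frac{z}{518}$)
$\frac{1}{A + d{\left(977 \right)}} = \frac{1}{495024 + \frac{1}{518} \cdot 977} = \frac{1}{495024 + \frac{977}{518}} = \frac{1}{\frac{256423409}{518}} = \frac{518}{256423409}$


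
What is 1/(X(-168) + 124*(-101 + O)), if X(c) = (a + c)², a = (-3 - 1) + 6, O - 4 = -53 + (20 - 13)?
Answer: 1/9824 ≈ 0.00010179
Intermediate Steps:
O = -42 (O = 4 + (-53 + (20 - 13)) = 4 + (-53 + 7) = 4 - 46 = -42)
a = 2 (a = -4 + 6 = 2)
X(c) = (2 + c)²
1/(X(-168) + 124*(-101 + O)) = 1/((2 - 168)² + 124*(-101 - 42)) = 1/((-166)² + 124*(-143)) = 1/(27556 - 17732) = 1/9824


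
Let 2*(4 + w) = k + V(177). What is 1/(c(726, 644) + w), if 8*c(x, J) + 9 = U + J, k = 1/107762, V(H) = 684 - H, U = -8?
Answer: 431048/141329865 ≈ 0.0030499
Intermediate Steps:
k = 1/107762 ≈ 9.2797e-6
w = 53773239/215524 (w = -4 + (1/107762 + (684 - 1*177))/2 = -4 + (1/107762 + (684 - 177))/2 = -4 + (1/107762 + 507)/2 = -4 + (½)*(54635335/107762) = -4 + 54635335/215524 = 53773239/215524 ≈ 249.50)
c(x, J) = -17/8 + J/8 (c(x, J) = -9/8 + (-8 + J)/8 = -9/8 + (-1 + J/8) = -17/8 + J/8)
1/(c(726, 644) + w) = 1/((-17/8 + (⅛)*644) + 53773239/215524) = 1/((-17/8 + 161/2) + 53773239/215524) = 1/(627/8 + 53773239/215524) = 1/(141329865/431048) = 431048/141329865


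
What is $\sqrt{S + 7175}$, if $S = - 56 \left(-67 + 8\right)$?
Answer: $\sqrt{10479} \approx 102.37$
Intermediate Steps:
$S = 3304$ ($S = \left(-56\right) \left(-59\right) = 3304$)
$\sqrt{S + 7175} = \sqrt{3304 + 7175} = \sqrt{10479}$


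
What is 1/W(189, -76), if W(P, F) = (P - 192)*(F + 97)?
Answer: -1/63 ≈ -0.015873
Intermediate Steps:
W(P, F) = (-192 + P)*(97 + F)
1/W(189, -76) = 1/(-18624 - 192*(-76) + 97*189 - 76*189) = 1/(-18624 + 14592 + 18333 - 14364) = 1/(-63) = -1/63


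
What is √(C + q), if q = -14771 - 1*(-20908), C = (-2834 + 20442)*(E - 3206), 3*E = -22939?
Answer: I*√1719735735/3 ≈ 13823.0*I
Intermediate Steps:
E = -22939/3 (E = (⅓)*(-22939) = -22939/3 ≈ -7646.3)
C = -573263656/3 (C = (-2834 + 20442)*(-22939/3 - 3206) = 17608*(-32557/3) = -573263656/3 ≈ -1.9109e+8)
q = 6137 (q = -14771 + 20908 = 6137)
√(C + q) = √(-573263656/3 + 6137) = √(-573245245/3) = I*√1719735735/3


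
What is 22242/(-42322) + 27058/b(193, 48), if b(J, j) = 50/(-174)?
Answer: -49814245431/529025 ≈ -94162.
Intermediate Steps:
b(J, j) = -25/87 (b(J, j) = 50*(-1/174) = -25/87)
22242/(-42322) + 27058/b(193, 48) = 22242/(-42322) + 27058/(-25/87) = 22242*(-1/42322) + 27058*(-87/25) = -11121/21161 - 2354046/25 = -49814245431/529025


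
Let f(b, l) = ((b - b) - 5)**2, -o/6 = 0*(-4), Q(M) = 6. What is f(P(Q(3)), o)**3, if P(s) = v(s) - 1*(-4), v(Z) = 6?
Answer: 15625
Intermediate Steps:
P(s) = 10 (P(s) = 6 - 1*(-4) = 6 + 4 = 10)
o = 0 (o = -0*(-4) = -6*0 = 0)
f(b, l) = 25 (f(b, l) = (0 - 5)**2 = (-5)**2 = 25)
f(P(Q(3)), o)**3 = 25**3 = 15625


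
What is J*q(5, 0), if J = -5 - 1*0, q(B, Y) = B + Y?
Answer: -25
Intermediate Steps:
J = -5 (J = -5 + 0 = -5)
J*q(5, 0) = -5*(5 + 0) = -5*5 = -25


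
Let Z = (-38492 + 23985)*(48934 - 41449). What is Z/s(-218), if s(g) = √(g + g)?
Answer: 108584895*I*√109/218 ≈ 5.2003e+6*I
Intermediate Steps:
s(g) = √2*√g (s(g) = √(2*g) = √2*√g)
Z = -108584895 (Z = -14507*7485 = -108584895)
Z/s(-218) = -108584895*(-I*√109/218) = -(-108584895)*I*√109/218 = 108584895*I*√109/218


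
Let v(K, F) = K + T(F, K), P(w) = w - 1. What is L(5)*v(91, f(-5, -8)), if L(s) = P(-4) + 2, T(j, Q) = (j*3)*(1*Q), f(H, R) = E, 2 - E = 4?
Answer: 1365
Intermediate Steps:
E = -2 (E = 2 - 1*4 = 2 - 4 = -2)
f(H, R) = -2
T(j, Q) = 3*Q*j (T(j, Q) = (3*j)*Q = 3*Q*j)
P(w) = -1 + w
v(K, F) = K + 3*F*K (v(K, F) = K + 3*K*F = K + 3*F*K)
L(s) = -3 (L(s) = (-1 - 4) + 2 = -5 + 2 = -3)
L(5)*v(91, f(-5, -8)) = -273*(1 + 3*(-2)) = -273*(1 - 6) = -273*(-5) = -3*(-455) = 1365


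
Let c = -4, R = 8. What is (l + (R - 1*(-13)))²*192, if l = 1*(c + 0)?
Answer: 55488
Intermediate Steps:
l = -4 (l = 1*(-4 + 0) = 1*(-4) = -4)
(l + (R - 1*(-13)))²*192 = (-4 + (8 - 1*(-13)))²*192 = (-4 + (8 + 13))²*192 = (-4 + 21)²*192 = 17²*192 = 289*192 = 55488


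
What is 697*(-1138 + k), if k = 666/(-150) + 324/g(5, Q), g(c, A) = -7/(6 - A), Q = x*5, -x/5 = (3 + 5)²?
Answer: -9206343319/175 ≈ -5.2608e+7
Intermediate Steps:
x = -320 (x = -5*(3 + 5)² = -5*8² = -5*64 = -320)
Q = -1600 (Q = -320*5 = -1600)
k = -13009377/175 (k = 666/(-150) + 324/((7/(-6 - 1600))) = 666*(-1/150) + 324/((7/(-1606))) = -111/25 + 324/((7*(-1/1606))) = -111/25 + 324/(-7/1606) = -111/25 + 324*(-1606/7) = -111/25 - 520344/7 = -13009377/175 ≈ -74339.)
697*(-1138 + k) = 697*(-1138 - 13009377/175) = 697*(-13208527/175) = -9206343319/175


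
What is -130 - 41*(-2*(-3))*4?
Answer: -1114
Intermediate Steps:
-130 - 41*(-2*(-3))*4 = -130 - 246*4 = -130 - 41*24 = -130 - 984 = -1114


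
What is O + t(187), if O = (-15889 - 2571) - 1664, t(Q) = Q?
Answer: -19937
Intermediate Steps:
O = -20124 (O = -18460 - 1664 = -20124)
O + t(187) = -20124 + 187 = -19937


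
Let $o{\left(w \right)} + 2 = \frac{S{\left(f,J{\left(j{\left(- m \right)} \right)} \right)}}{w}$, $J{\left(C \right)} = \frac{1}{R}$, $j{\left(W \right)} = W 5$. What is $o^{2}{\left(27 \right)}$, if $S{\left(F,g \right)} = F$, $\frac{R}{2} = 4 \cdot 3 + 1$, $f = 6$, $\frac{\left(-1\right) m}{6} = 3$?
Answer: $\frac{256}{81} \approx 3.1605$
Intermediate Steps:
$m = -18$ ($m = \left(-6\right) 3 = -18$)
$R = 26$ ($R = 2 \left(4 \cdot 3 + 1\right) = 2 \left(12 + 1\right) = 2 \cdot 13 = 26$)
$j{\left(W \right)} = 5 W$
$J{\left(C \right)} = \frac{1}{26}$
$o{\left(w \right)} = -2 + \frac{6}{w}$
$o^{2}{\left(27 \right)} = \left(-2 + \frac{6}{27}\right)^{2} = \left(-2 + 6 \cdot \frac{1}{27}\right)^{2} = \left(-2 + \frac{2}{9}\right)^{2} = \left(- \frac{16}{9}\right)^{2} = \frac{256}{81}$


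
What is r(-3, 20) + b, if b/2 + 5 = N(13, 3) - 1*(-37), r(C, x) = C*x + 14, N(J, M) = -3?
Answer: 12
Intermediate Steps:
r(C, x) = 14 + C*x
b = 58 (b = -10 + 2*(-3 - 1*(-37)) = -10 + 2*(-3 + 37) = -10 + 2*34 = -10 + 68 = 58)
r(-3, 20) + b = (14 - 3*20) + 58 = (14 - 60) + 58 = -46 + 58 = 12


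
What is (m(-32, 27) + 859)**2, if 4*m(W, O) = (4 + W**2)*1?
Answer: 1245456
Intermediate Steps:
m(W, O) = 1 + W**2/4 (m(W, O) = ((4 + W**2)*1)/4 = (4 + W**2)/4 = 1 + W**2/4)
(m(-32, 27) + 859)**2 = ((1 + (1/4)*(-32)**2) + 859)**2 = ((1 + (1/4)*1024) + 859)**2 = ((1 + 256) + 859)**2 = (257 + 859)**2 = 1116**2 = 1245456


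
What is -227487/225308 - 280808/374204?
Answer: -37098708553/21077788708 ≈ -1.7601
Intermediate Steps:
-227487/225308 - 280808/374204 = -227487*1/225308 - 280808*1/374204 = -227487/225308 - 70202/93551 = -37098708553/21077788708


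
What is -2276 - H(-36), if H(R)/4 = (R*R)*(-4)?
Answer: 18460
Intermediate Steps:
H(R) = -16*R² (H(R) = 4*((R*R)*(-4)) = 4*(R²*(-4)) = 4*(-4*R²) = -16*R²)
-2276 - H(-36) = -2276 - (-16)*(-36)² = -2276 - (-16)*1296 = -2276 - 1*(-20736) = -2276 + 20736 = 18460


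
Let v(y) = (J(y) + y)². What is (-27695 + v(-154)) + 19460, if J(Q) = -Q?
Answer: -8235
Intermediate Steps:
v(y) = 0 (v(y) = (-y + y)² = 0² = 0)
(-27695 + v(-154)) + 19460 = (-27695 + 0) + 19460 = -27695 + 19460 = -8235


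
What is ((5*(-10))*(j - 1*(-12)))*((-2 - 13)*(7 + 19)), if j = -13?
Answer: -19500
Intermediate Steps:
((5*(-10))*(j - 1*(-12)))*((-2 - 13)*(7 + 19)) = ((5*(-10))*(-13 - 1*(-12)))*((-2 - 13)*(7 + 19)) = (-50*(-13 + 12))*(-15*26) = -50*(-1)*(-390) = 50*(-390) = -19500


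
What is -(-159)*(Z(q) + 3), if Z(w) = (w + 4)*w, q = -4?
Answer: 477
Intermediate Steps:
Z(w) = w*(4 + w) (Z(w) = (4 + w)*w = w*(4 + w))
-(-159)*(Z(q) + 3) = -(-159)*(-4*(4 - 4) + 3) = -(-159)*(-4*0 + 3) = -(-159)*(0 + 3) = -(-159)*3 = -159*(-3) = 477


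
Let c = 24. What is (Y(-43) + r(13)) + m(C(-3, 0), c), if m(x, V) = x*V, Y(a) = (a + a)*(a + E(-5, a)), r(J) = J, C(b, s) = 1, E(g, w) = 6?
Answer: 3219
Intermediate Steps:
Y(a) = 2*a*(6 + a) (Y(a) = (a + a)*(a + 6) = (2*a)*(6 + a) = 2*a*(6 + a))
m(x, V) = V*x
(Y(-43) + r(13)) + m(C(-3, 0), c) = (2*(-43)*(6 - 43) + 13) + 24*1 = (2*(-43)*(-37) + 13) + 24 = (3182 + 13) + 24 = 3195 + 24 = 3219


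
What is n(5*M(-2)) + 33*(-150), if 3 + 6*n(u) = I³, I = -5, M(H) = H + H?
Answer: -14914/3 ≈ -4971.3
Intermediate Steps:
M(H) = 2*H
n(u) = -64/3 (n(u) = -½ + (⅙)*(-5)³ = -½ + (⅙)*(-125) = -½ - 125/6 = -64/3)
n(5*M(-2)) + 33*(-150) = -64/3 + 33*(-150) = -64/3 - 4950 = -14914/3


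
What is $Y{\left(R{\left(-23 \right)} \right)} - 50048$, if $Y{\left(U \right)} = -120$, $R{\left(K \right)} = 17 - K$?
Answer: $-50168$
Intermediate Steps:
$Y{\left(R{\left(-23 \right)} \right)} - 50048 = -120 - 50048 = -50168$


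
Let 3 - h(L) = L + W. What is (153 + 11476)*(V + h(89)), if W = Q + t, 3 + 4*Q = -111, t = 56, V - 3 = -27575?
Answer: -643909359/2 ≈ -3.2195e+8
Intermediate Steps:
V = -27572 (V = 3 - 27575 = -27572)
Q = -57/2 (Q = -¾ + (¼)*(-111) = -¾ - 111/4 = -57/2 ≈ -28.500)
W = 55/2 (W = -57/2 + 56 = 55/2 ≈ 27.500)
h(L) = -49/2 - L (h(L) = 3 - (L + 55/2) = 3 - (55/2 + L) = 3 + (-55/2 - L) = -49/2 - L)
(153 + 11476)*(V + h(89)) = (153 + 11476)*(-27572 + (-49/2 - 1*89)) = 11629*(-27572 + (-49/2 - 89)) = 11629*(-27572 - 227/2) = 11629*(-55371/2) = -643909359/2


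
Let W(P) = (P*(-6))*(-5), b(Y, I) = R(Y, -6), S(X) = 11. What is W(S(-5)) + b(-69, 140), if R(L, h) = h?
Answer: 324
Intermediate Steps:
b(Y, I) = -6
W(P) = 30*P (W(P) = -6*P*(-5) = 30*P)
W(S(-5)) + b(-69, 140) = 30*11 - 6 = 330 - 6 = 324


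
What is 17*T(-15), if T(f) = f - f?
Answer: 0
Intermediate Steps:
T(f) = 0
17*T(-15) = 17*0 = 0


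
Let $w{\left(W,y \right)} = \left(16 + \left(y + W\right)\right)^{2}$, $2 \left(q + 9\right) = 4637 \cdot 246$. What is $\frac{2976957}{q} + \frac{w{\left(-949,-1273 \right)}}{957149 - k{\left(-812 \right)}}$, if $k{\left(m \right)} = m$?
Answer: $\frac{98725290277}{9585357766} \approx 10.3$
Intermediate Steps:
$q = 570342$ ($q = -9 + \frac{4637 \cdot 246}{2} = -9 + \frac{1}{2} \cdot 1140702 = -9 + 570351 = 570342$)
$w{\left(W,y \right)} = \left(16 + W + y\right)^{2}$ ($w{\left(W,y \right)} = \left(16 + \left(W + y\right)\right)^{2} = \left(16 + W + y\right)^{2}$)
$\frac{2976957}{q} + \frac{w{\left(-949,-1273 \right)}}{957149 - k{\left(-812 \right)}} = \frac{2976957}{570342} + \frac{\left(16 - 949 - 1273\right)^{2}}{957149 - -812} = 2976957 \cdot \frac{1}{570342} + \frac{\left(-2206\right)^{2}}{957149 + 812} = \frac{992319}{190114} + \frac{4866436}{957961} = \frac{98725290277}{9585357766}$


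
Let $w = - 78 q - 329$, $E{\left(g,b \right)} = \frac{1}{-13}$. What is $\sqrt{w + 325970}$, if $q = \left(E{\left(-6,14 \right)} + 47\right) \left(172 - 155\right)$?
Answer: $3 \sqrt{29269} \approx 513.25$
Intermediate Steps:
$E{\left(g,b \right)} = - \frac{1}{13}$
$q = \frac{10370}{13}$ ($q = \left(- \frac{1}{13} + 47\right) \left(172 - 155\right) = \frac{610}{13} \cdot 17 = \frac{10370}{13} \approx 797.69$)
$w = -62549$ ($w = \left(-78\right) \frac{10370}{13} - 329 = -62220 - 329 = -62549$)
$\sqrt{w + 325970} = \sqrt{-62549 + 325970} = \sqrt{263421} = 3 \sqrt{29269}$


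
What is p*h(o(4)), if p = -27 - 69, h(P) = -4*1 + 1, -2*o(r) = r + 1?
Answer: 288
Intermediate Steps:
o(r) = -½ - r/2 (o(r) = -(r + 1)/2 = -(1 + r)/2 = -½ - r/2)
h(P) = -3 (h(P) = -4 + 1 = -3)
p = -96
p*h(o(4)) = -96*(-3) = 288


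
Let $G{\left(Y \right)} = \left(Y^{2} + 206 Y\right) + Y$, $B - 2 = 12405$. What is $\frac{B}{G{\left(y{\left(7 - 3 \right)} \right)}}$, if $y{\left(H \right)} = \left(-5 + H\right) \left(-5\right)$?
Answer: $\frac{12407}{1060} \approx 11.705$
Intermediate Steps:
$B = 12407$ ($B = 2 + 12405 = 12407$)
$y{\left(H \right)} = 25 - 5 H$
$G{\left(Y \right)} = Y^{2} + 207 Y$
$\frac{B}{G{\left(y{\left(7 - 3 \right)} \right)}} = \frac{12407}{\left(25 - 5 \left(7 - 3\right)\right) \left(207 + \left(25 - 5 \left(7 - 3\right)\right)\right)} = \frac{12407}{\left(25 - 20\right) \left(207 + \left(25 - 20\right)\right)} = \frac{12407}{5 \left(207 + 5\right)} = \frac{12407}{5 \cdot 212} = \frac{12407}{1060}$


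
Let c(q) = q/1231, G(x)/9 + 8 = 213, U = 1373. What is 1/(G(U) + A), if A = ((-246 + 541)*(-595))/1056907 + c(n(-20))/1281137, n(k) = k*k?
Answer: 98048618733637/180883418241073390 ≈ 0.00054205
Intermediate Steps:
G(x) = 1845 (G(x) = -72 + 9*213 = -72 + 1917 = 1845)
n(k) = k²
c(q) = q/1231 (c(q) = q*(1/1231) = q/1231)
A = -16283322486875/98048618733637 (A = ((-246 + 541)*(-595))/1056907 + ((1/1231)*(-20)²)/1281137 = (295*(-595))*(1/1056907) + ((1/1231)*400)*(1/1281137) = -175525*1/1056907 + (400/1231)*(1/1281137) = -10325/62171 + 400/1577079647 = -16283322486875/98048618733637 ≈ -0.16607)
1/(G(U) + A) = 1/(1845 - 16283322486875/98048618733637) = 1/(180883418241073390/98048618733637) = 98048618733637/180883418241073390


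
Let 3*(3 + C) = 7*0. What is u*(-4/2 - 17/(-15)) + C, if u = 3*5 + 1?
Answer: -253/15 ≈ -16.867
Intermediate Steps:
u = 16 (u = 15 + 1 = 16)
C = -3 (C = -3 + (7*0)/3 = -3 + (⅓)*0 = -3 + 0 = -3)
u*(-4/2 - 17/(-15)) + C = 16*(-4/2 - 17/(-15)) - 3 = 16*(-4*½ - 17*(-1/15)) - 3 = 16*(-2 + 17/15) - 3 = 16*(-13/15) - 3 = -208/15 - 3 = -253/15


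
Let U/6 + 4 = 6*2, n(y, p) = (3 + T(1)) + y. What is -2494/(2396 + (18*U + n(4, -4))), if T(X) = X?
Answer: -29/38 ≈ -0.76316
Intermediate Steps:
n(y, p) = 4 + y (n(y, p) = (3 + 1) + y = 4 + y)
U = 48 (U = -24 + 6*(6*2) = -24 + 6*12 = -24 + 72 = 48)
-2494/(2396 + (18*U + n(4, -4))) = -2494/(2396 + (18*48 + (4 + 4))) = -2494/(2396 + (864 + 8)) = -2494/(2396 + 872) = -2494/3268 = -2494*1/3268 = -29/38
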